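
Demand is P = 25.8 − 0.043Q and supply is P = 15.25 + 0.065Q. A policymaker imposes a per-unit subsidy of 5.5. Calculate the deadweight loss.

Competitive equilibrium: 25.8 − 0.043Q = 15.25 + 0.065Q → Q* = 97.6852, P* = 21.5995.
The subsidy lowers effective supply by 5.5: P = 9.75 + 0.065Q.
New quantity: 25.8 − 0.043Q = 9.75 + 0.065Q → Q' = 148.6111.
Overproduction ΔQ = 148.6111 − 97.6852 = 50.9259; wedge = subsidy = 5.5.
Welfare loss = ½ × 50.9259 × 5.5 = 140.05.

140.05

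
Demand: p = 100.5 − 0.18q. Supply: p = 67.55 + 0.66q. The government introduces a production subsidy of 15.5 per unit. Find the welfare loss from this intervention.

Competitive equilibrium: 100.5 − 0.18q = 67.55 + 0.66q → q* = 39.2262, p* = 93.4393.
The subsidy lowers effective supply by 15.5: p = 52.05 + 0.66q.
New quantity: 100.5 − 0.18q = 52.05 + 0.66q → q' = 57.6786.
Overproduction Δq = 57.6786 − 39.2262 = 18.4524; wedge = subsidy = 15.5.
The triangle = ½ × 18.4524 × 15.5 = 143.01.

143.01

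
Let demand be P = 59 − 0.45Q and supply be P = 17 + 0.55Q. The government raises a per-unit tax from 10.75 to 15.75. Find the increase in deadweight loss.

66.25

Competitive equilibrium: 59 − 0.45Q = 17 + 0.55Q → Q* = 42, P* = 40.1.
For a per-unit tax t: ΔQ = t/1, so DWL = ½·t·(t/1) = t²/2.
At t = 10.75: DWL = 57.781. At t = 15.75: DWL = 124.031.
Increase = 124.031 − 57.781 = 66.25.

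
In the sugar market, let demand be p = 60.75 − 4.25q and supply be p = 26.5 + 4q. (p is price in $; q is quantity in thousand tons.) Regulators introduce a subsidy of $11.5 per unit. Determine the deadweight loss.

Competitive equilibrium: 60.75 − 4.25q = 26.5 + 4q → q* = 4.1515, p* = 43.1061.
The subsidy lowers effective supply by 11.5: p = 15 + 4q.
New quantity: 60.75 − 4.25q = 15 + 4q → q' = 5.5455.
Overproduction Δq = 5.5455 − 4.1515 = 1.394; wedge = subsidy = 11.5.
Welfare loss = ½ × 1.394 × 11.5 = $8.02 thousand.

$8.02 thousand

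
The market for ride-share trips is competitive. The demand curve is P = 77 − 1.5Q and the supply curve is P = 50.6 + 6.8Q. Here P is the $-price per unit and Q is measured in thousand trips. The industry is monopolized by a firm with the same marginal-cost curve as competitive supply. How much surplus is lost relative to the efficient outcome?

$0.98 thousand

Competitive equilibrium: 77 − 1.5Q = 50.6 + 6.8Q → Q* = 3.1807, P* = 72.2289.
Marginal revenue: MR = 77 − 3Q. Set MR = MC: 77 − 3Q = 50.6 + 6.8Q → Q_m = 2.6939.
Price P_m = 77 − 1.5·2.6939 = 72.9592; MC(Q_m) = 50.6 + 6.8·2.6939 = 68.9185.
Competitive Q* = 3.1807, so ΔQ = 0.4868; wedge = 72.9592 − 68.9185 = 4.0407.
The triangle = ½ × 0.4868 × 4.0407 = $0.98 thousand.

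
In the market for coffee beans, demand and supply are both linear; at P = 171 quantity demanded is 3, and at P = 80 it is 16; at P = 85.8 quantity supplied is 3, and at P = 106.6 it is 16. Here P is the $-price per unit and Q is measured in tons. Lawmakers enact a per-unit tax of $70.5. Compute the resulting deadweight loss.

$288.97

Demand slope = (80 − 171)/(16 − 3) = −7, so P = 192 − 7Q.
Supply slope = (106.6 − 85.8)/(16 − 3) = 1.6, so P = 81 + 1.6Q.
Competitive equilibrium: 192 − 7Q = 81 + 1.6Q → Q* = 12.907, P* = 101.6512.
With the tax, the buyer price exceeds the seller price by 70.5: (192 − 7Q) − (81 + 1.6Q) = 70.5 → Q' = 4.7093.
ΔQ = 12.907 − 4.7093 = 8.1977; the wedge equals the tax, 70.5.
DWL = ½ × 8.1977 × 70.5 = $288.97.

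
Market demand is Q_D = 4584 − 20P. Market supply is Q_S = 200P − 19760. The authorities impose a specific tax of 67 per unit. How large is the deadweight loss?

40809.09

In inverse form: demand P = 229.2 − 0.05Q, supply P = 98.8 + 0.005Q.
Competitive equilibrium: 229.2 − 0.05Q = 98.8 + 0.005Q → Q* = 2370.9091, P* = 110.6545.
With the tax, the buyer price exceeds the seller price by 67: (229.2 − 0.05Q) − (98.8 + 0.005Q) = 67 → Q' = 1152.7273.
ΔQ = 2370.9091 − 1152.7273 = 1218.1818; the wedge equals the tax, 67.
DWL = ½ × 1218.1818 × 67 = 40809.09.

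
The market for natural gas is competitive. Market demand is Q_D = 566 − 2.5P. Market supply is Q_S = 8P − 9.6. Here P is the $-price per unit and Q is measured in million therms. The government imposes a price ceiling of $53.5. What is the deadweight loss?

$29.23 million

In inverse form: demand P = 226.4 − 0.4Q, supply P = 1.2 + 0.125Q.
Competitive equilibrium: 226.4 − 0.4Q = 1.2 + 0.125Q → Q* = 428.9524, P* = 54.819.
At the ceiling P = 53.5, quantity supplied = (53.5 − 1.2)/0.125 = 418.4.
Willingness to pay at Q' = 418.4: 226.4 − 0.4·418.4 = 59.04.
ΔQ = 428.9524 − 418.4 = 10.5524; wedge = 59.04 − 53.5 = 5.54.
The triangle = ½ × 10.5524 × 5.54 = $29.23 million.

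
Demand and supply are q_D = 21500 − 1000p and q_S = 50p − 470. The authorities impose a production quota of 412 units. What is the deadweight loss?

283.06

In inverse form: demand p = 21.5 − 0.001q, supply p = 9.4 + 0.02q.
Competitive equilibrium: 21.5 − 0.001q = 9.4 + 0.02q → q* = 576.1905, p* = 20.9238.
At q = 412: demand price = 21.5 − 0.001·412 = 21.088; supply price = 9.4 + 0.02·412 = 17.64.
Δq = 576.1905 − 412 = 164.1905; wedge = 21.088 − 17.64 = 3.448.
DWL = ½ × 164.1905 × 3.448 = 283.06.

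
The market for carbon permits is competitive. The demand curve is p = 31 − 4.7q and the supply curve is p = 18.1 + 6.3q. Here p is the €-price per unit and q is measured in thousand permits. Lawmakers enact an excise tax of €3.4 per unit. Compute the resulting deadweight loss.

€0.53 thousand

Competitive equilibrium: 31 − 4.7q = 18.1 + 6.3q → q* = 1.1727, p* = 25.4882.
With the tax, the buyer price exceeds the seller price by 3.4: (31 − 4.7q) − (18.1 + 6.3q) = 3.4 → q' = 0.8636.
Δq = 1.1727 − 0.8636 = 0.3091; the wedge equals the tax, 3.4.
Deadweight loss = ½ × 0.3091 × 3.4 = €0.53 thousand.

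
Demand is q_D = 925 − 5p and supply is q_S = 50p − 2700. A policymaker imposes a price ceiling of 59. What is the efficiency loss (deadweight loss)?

In inverse form: demand p = 185 − 0.2q, supply p = 54 + 0.02q.
Competitive equilibrium: 185 − 0.2q = 54 + 0.02q → q* = 595.4545, p* = 65.9091.
At the ceiling p = 59, quantity supplied = (59 − 54)/0.02 = 250.
Willingness to pay at q' = 250: 185 − 0.2·250 = 135.
Δq = 595.4545 − 250 = 345.4545; wedge = 135 − 59 = 76.
DWL = ½ × 345.4545 × 76 = 13127.27.

13127.27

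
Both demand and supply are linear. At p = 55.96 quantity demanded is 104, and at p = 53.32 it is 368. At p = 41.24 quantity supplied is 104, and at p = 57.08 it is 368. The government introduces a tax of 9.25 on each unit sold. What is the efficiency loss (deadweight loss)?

611.16

Demand slope = (53.32 − 55.96)/(368 − 104) = −0.01, so p = 57 − 0.01q.
Supply slope = (57.08 − 41.24)/(368 − 104) = 0.06, so p = 35 + 0.06q.
Competitive equilibrium: 57 − 0.01q = 35 + 0.06q → q* = 314.2857, p* = 53.8571.
With the tax, the buyer price exceeds the seller price by 9.25: (57 − 0.01q) − (35 + 0.06q) = 9.25 → q' = 182.1429.
Δq = 314.2857 − 182.1429 = 132.1428; the wedge equals the tax, 9.25.
Welfare loss = ½ × 132.1428 × 9.25 = 611.16.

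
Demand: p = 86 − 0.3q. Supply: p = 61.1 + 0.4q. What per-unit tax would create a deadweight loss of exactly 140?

Competitive equilibrium: 86 − 0.3q = 61.1 + 0.4q → q* = 35.5714, p* = 75.3286.
A tax t gives Δq = t/0.7 and wedge t, so DWL = t²/1.4.
t²/1.4 = 140 → t² = 196 → t = 14.

14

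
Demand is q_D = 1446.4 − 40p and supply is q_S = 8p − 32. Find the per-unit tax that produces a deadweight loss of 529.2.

In inverse form: demand p = 36.16 − 0.025q, supply p = 4 + 0.125q.
Competitive equilibrium: 36.16 − 0.025q = 4 + 0.125q → q* = 214.4, p* = 30.8.
A tax t gives Δq = t/0.15 and wedge t, so DWL = t²/0.3.
t²/0.3 = 529.2 → t² = 158.76 → t = 12.6.

12.6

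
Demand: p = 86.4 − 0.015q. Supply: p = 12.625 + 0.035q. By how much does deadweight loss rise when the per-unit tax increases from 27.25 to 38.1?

7090.475

Competitive equilibrium: 86.4 − 0.015q = 12.625 + 0.035q → q* = 1475.5, p* = 64.2675.
For a per-unit tax t: Δq = t/0.05, so DWL = ½·t·(t/0.05) = t²/0.1.
At t = 27.25: DWL = 7425.625. At t = 38.1: DWL = 14516.1.
Increase = 14516.1 − 7425.625 = 7090.475.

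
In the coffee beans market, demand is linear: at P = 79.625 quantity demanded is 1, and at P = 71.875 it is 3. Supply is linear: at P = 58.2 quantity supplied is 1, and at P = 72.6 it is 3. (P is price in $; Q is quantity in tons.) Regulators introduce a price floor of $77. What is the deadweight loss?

$8.75

Demand slope = (71.875 − 79.625)/(3 − 1) = −3.875, so P = 83.5 − 3.875Q.
Supply slope = (72.6 − 58.2)/(3 − 1) = 7.2, so P = 51 + 7.2Q.
Competitive equilibrium: 83.5 − 3.875Q = 51 + 7.2Q → Q* = 2.9345, P* = 72.1287.
At the floor P = 77, quantity demanded = (83.5 − 77)/3.875 = 1.6774.
Sellers' marginal cost at Q' = 1.6774: 51 + 7.2·1.6774 = 63.0773.
ΔQ = 2.9345 − 1.6774 = 1.2571; wedge = 77 − 63.0773 = 13.9227.
DWL = ½ × 1.2571 × 13.9227 = $8.75.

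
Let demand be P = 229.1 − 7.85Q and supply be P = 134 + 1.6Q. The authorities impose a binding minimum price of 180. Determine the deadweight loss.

Competitive equilibrium: 229.1 − 7.85Q = 134 + 1.6Q → Q* = 10.0635, P* = 150.1016.
At the floor P = 180, quantity demanded = (229.1 − 180)/7.85 = 6.2548.
Sellers' marginal cost at Q' = 6.2548: 134 + 1.6·6.2548 = 144.0077.
ΔQ = 10.0635 − 6.2548 = 3.8087; wedge = 180 − 144.0077 = 35.9923.
Deadweight loss = ½ × 3.8087 × 35.9923 = 68.54.

68.54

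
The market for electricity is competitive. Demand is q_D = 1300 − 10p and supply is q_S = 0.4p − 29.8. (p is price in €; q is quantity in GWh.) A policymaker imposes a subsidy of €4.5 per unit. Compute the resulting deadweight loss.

€3.89

In inverse form: demand p = 130 − 0.1q, supply p = 74.5 + 2.5q.
Competitive equilibrium: 130 − 0.1q = 74.5 + 2.5q → q* = 21.3462, p* = 127.8654.
The subsidy lowers effective supply by 4.5: p = 70 + 2.5q.
New quantity: 130 − 0.1q = 70 + 2.5q → q' = 23.0769.
Overproduction Δq = 23.0769 − 21.3462 = 1.7307; wedge = subsidy = 4.5.
Welfare loss = ½ × 1.7307 × 4.5 = €3.89.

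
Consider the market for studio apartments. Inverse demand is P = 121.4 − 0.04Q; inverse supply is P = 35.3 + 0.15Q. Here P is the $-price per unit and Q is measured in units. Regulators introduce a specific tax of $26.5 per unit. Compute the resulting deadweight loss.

Competitive equilibrium: 121.4 − 0.04Q = 35.3 + 0.15Q → Q* = 453.1579, P* = 103.2737.
With the tax, the buyer price exceeds the seller price by 26.5: (121.4 − 0.04Q) − (35.3 + 0.15Q) = 26.5 → Q' = 313.6842.
ΔQ = 453.1579 − 313.6842 = 139.4737; the wedge equals the tax, 26.5.
DWL = ½ × 139.4737 × 26.5 = $1848.03.

$1848.03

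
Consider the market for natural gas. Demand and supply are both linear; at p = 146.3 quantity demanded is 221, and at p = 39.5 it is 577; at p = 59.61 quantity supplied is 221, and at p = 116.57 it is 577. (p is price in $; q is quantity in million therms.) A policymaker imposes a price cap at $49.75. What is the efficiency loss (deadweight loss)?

Demand slope = (39.5 − 146.3)/(577 − 221) = −0.3, so p = 212.6 − 0.3q.
Supply slope = (116.57 − 59.61)/(577 − 221) = 0.16, so p = 24.25 + 0.16q.
Competitive equilibrium: 212.6 − 0.3q = 24.25 + 0.16q → q* = 409.4565, p* = 89.763.
At the ceiling p = 49.75, quantity supplied = (49.75 − 24.25)/0.16 = 159.375.
Willingness to pay at q' = 159.375: 212.6 − 0.3·159.375 = 164.7875.
Δq = 409.4565 − 159.375 = 250.0815; wedge = 164.7875 − 49.75 = 115.0375.
Welfare loss = ½ × 250.0815 × 115.0375 = $14384.38 million.

$14384.38 million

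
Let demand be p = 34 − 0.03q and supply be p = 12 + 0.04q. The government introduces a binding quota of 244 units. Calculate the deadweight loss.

Competitive equilibrium: 34 − 0.03q = 12 + 0.04q → q* = 314.2857, p* = 24.5714.
At q = 244: demand price = 34 − 0.03·244 = 26.68; supply price = 12 + 0.04·244 = 21.76.
Δq = 314.2857 − 244 = 70.2857; wedge = 26.68 − 21.76 = 4.92.
DWL = ½ × 70.2857 × 4.92 = 172.90.

172.90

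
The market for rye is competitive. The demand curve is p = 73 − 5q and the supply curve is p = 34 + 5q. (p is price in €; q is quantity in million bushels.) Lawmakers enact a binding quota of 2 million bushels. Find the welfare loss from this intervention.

€18.05 million

Competitive equilibrium: 73 − 5q = 34 + 5q → q* = 3.9, p* = 53.5.
At q = 2: demand price = 73 − 5·2 = 63; supply price = 34 + 5·2 = 44.
Δq = 3.9 − 2 = 1.9; wedge = 63 − 44 = 19.
DWL = ½ × 1.9 × 19 = €18.05 million.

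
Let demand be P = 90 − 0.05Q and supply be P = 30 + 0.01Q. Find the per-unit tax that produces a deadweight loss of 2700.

Competitive equilibrium: 90 − 0.05Q = 30 + 0.01Q → Q* = 1000, P* = 40.
A tax t gives ΔQ = t/0.06 and wedge t, so DWL = t²/0.12.
t²/0.12 = 2700 → t² = 324 → t = 18.

18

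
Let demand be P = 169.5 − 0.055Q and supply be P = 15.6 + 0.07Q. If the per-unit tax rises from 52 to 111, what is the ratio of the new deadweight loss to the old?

4.557

Competitive equilibrium: 169.5 − 0.055Q = 15.6 + 0.07Q → Q* = 1231.2, P* = 101.784.
For a per-unit tax t: ΔQ = t/0.125, so DWL = ½·t·(t/0.125) = t²/0.25.
At t = 52: DWL = 10816. At t = 111: DWL = 49284.
Ratio = (111/52)² = 4.557.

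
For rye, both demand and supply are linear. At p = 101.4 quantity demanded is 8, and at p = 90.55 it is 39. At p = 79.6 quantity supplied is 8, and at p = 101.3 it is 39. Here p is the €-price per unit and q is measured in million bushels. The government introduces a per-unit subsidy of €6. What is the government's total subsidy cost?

€206.86 million

Demand slope = (90.55 − 101.4)/(39 − 8) = −0.35, so p = 104.2 − 0.35q.
Supply slope = (101.3 − 79.6)/(39 − 8) = 0.7, so p = 74 + 0.7q.
Competitive equilibrium: 104.2 − 0.35q = 74 + 0.7q → q* = 28.7619, p* = 94.1333.
The subsidy lowers effective supply by 6: p = 68 + 0.7q.
New quantity: 104.2 − 0.35q = 68 + 0.7q → q' = 34.4762.
Total subsidy cost = 6 × 34.4762 = €206.86 million.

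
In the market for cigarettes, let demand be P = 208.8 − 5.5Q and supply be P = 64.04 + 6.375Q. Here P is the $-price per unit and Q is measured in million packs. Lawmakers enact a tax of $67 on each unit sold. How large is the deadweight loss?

$189.01 million

Competitive equilibrium: 208.8 − 5.5Q = 64.04 + 6.375Q → Q* = 12.1903, P* = 141.7533.
With the tax, the buyer price exceeds the seller price by 67: (208.8 − 5.5Q) − (64.04 + 6.375Q) = 67 → Q' = 6.5482.
ΔQ = 12.1903 − 6.5482 = 5.6421; the wedge equals the tax, 67.
DWL = ½ × 5.6421 × 67 = $189.01 million.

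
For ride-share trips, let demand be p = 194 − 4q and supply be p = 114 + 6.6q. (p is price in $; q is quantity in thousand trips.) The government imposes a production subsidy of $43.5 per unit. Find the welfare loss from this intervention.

$89.26 thousand

Competitive equilibrium: 194 − 4q = 114 + 6.6q → q* = 7.5472, p* = 163.8113.
The subsidy lowers effective supply by 43.5: p = 70.5 + 6.6q.
New quantity: 194 − 4q = 70.5 + 6.6q → q' = 11.6509.
Overproduction Δq = 11.6509 − 7.5472 = 4.1037; wedge = subsidy = 43.5.
DWL = ½ × 4.1037 × 43.5 = $89.26 thousand.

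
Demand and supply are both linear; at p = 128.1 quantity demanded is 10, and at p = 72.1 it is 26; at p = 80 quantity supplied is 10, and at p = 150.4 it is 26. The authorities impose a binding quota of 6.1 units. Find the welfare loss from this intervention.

Demand slope = (72.1 − 128.1)/(26 − 10) = −3.5, so p = 163.1 − 3.5q.
Supply slope = (150.4 − 80)/(26 − 10) = 4.4, so p = 36 + 4.4q.
Competitive equilibrium: 163.1 − 3.5q = 36 + 4.4q → q* = 16.0886, p* = 106.7899.
At q = 6.1: demand price = 163.1 − 3.5·6.1 = 141.75; supply price = 36 + 4.4·6.1 = 62.84.
Δq = 16.0886 − 6.1 = 9.9886; wedge = 141.75 − 62.84 = 78.91.
DWL = ½ × 9.9886 × 78.91 = 394.10.

394.10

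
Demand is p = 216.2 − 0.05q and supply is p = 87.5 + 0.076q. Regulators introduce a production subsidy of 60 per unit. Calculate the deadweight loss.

Competitive equilibrium: 216.2 − 0.05q = 87.5 + 0.076q → q* = 1021.4286, p* = 165.1286.
The subsidy lowers effective supply by 60: p = 27.5 + 0.076q.
New quantity: 216.2 − 0.05q = 27.5 + 0.076q → q' = 1497.619.
Overproduction Δq = 1497.619 − 1021.4286 = 476.1904; wedge = subsidy = 60.
Welfare loss = ½ × 476.1904 × 60 = 14285.71.

14285.71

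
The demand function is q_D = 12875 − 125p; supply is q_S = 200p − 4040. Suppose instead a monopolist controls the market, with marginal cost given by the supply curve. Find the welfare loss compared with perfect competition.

In inverse form: demand p = 103 − 0.008q, supply p = 20.2 + 0.005q.
Competitive equilibrium: 103 − 0.008q = 20.2 + 0.005q → q* = 6369.230769, p* = 52.046154.
Marginal revenue: MR = 103 − 0.016q. Set MR = MC: 103 − 0.016q = 20.2 + 0.005q → q_m = 3942.857143.
Price p_m = 103 − 0.008·3942.857143 = 71.457143; MC(q_m) = 20.2 + 0.005·3942.857143 = 39.914286.
Competitive q* = 6369.230769, so Δq = 2426.373626; wedge = 71.457143 − 39.914286 = 31.542857.
Deadweight loss = ½ × 2426.373626 × 31.542857 = 38267.38.

38267.38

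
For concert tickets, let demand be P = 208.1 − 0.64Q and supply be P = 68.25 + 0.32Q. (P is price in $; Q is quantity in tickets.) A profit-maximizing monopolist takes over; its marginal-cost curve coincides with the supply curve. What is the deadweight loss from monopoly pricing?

$1629.84

Competitive equilibrium: 208.1 − 0.64Q = 68.25 + 0.32Q → Q* = 145.67708, P* = 114.86667.
Marginal revenue: MR = 208.1 − 1.28Q. Set MR = MC: 208.1 − 1.28Q = 68.25 + 0.32Q → Q_m = 87.40625.
Price P_m = 208.1 − 0.64·87.40625 = 152.16; MC(Q_m) = 68.25 + 0.32·87.40625 = 96.22.
Competitive Q* = 145.67708, so ΔQ = 58.27083; wedge = 152.16 − 96.22 = 55.94.
The triangle = ½ × 58.27083 × 55.94 = $1629.84.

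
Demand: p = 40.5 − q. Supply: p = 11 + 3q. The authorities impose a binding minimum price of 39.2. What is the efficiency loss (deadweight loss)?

Competitive equilibrium: 40.5 − q = 11 + 3q → q* = 7.375, p* = 33.125.
At the floor p = 39.2, quantity demanded = (40.5 − 39.2)/1 = 1.3.
Sellers' marginal cost at q' = 1.3: 11 + 3·1.3 = 14.9.
Δq = 7.375 − 1.3 = 6.075; wedge = 39.2 − 14.9 = 24.3.
DWL = ½ × 6.075 × 24.3 = 73.81.

73.81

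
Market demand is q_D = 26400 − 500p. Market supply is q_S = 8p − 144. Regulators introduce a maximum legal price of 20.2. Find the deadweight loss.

In inverse form: demand p = 52.8 − 0.002q, supply p = 18 + 0.125q.
Competitive equilibrium: 52.8 − 0.002q = 18 + 0.125q → q* = 274.0157, p* = 52.252.
At the ceiling p = 20.2, quantity supplied = (20.2 − 18)/0.125 = 17.6.
Willingness to pay at q' = 17.6: 52.8 − 0.002·17.6 = 52.7648.
Δq = 274.0157 − 17.6 = 256.4157; wedge = 52.7648 − 20.2 = 32.5648.
Deadweight loss = ½ × 256.4157 × 32.5648 = 4175.06.

4175.06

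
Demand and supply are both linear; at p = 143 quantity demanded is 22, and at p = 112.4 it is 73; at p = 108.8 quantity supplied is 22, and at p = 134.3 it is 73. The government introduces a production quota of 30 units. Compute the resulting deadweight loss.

Demand slope = (112.4 − 143)/(73 − 22) = −0.6, so p = 156.2 − 0.6q.
Supply slope = (134.3 − 108.8)/(73 − 22) = 0.5, so p = 97.8 + 0.5q.
Competitive equilibrium: 156.2 − 0.6q = 97.8 + 0.5q → q* = 53.0909, p* = 124.3455.
At q = 30: demand price = 156.2 − 0.6·30 = 138.2; supply price = 97.8 + 0.5·30 = 112.8.
Δq = 53.0909 − 30 = 23.0909; wedge = 138.2 − 112.8 = 25.4.
Deadweight loss = ½ × 23.0909 × 25.4 = 293.25.

293.25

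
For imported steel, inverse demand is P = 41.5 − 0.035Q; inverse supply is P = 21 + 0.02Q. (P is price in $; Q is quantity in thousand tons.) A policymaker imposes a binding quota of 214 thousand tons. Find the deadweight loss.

$692.84 thousand

Competitive equilibrium: 41.5 − 0.035Q = 21 + 0.02Q → Q* = 372.7273, P* = 28.4545.
At Q = 214: demand price = 41.5 − 0.035·214 = 34.01; supply price = 21 + 0.02·214 = 25.28.
ΔQ = 372.7273 − 214 = 158.7273; wedge = 34.01 − 25.28 = 8.73.
The triangle = ½ × 158.7273 × 8.73 = $692.84 thousand.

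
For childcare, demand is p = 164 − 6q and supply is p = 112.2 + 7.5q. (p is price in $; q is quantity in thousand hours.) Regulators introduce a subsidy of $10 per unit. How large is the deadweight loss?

Competitive equilibrium: 164 − 6q = 112.2 + 7.5q → q* = 3.837, p* = 140.9778.
The subsidy lowers effective supply by 10: p = 102.2 + 7.5q.
New quantity: 164 − 6q = 102.2 + 7.5q → q' = 4.5778.
Overproduction Δq = 4.5778 − 3.837 = 0.7408; wedge = subsidy = 10.
Welfare loss = ½ × 0.7408 × 10 = $3.70 thousand.

$3.70 thousand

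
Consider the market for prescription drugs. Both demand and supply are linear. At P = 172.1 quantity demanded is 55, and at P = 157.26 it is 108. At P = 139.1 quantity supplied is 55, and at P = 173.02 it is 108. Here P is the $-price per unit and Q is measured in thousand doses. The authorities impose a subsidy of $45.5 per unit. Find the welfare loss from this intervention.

Demand slope = (157.26 − 172.1)/(108 − 55) = −0.28, so P = 187.5 − 0.28Q.
Supply slope = (173.02 − 139.1)/(108 − 55) = 0.64, so P = 103.9 + 0.64Q.
Competitive equilibrium: 187.5 − 0.28Q = 103.9 + 0.64Q → Q* = 90.8696, P* = 162.0565.
The subsidy lowers effective supply by 45.5: P = 58.4 + 0.64Q.
New quantity: 187.5 − 0.28Q = 58.4 + 0.64Q → Q' = 140.3261.
Overproduction ΔQ = 140.3261 − 90.8696 = 49.4565; wedge = subsidy = 45.5.
Welfare loss = ½ × 49.4565 × 45.5 = $1125.14 thousand.

$1125.14 thousand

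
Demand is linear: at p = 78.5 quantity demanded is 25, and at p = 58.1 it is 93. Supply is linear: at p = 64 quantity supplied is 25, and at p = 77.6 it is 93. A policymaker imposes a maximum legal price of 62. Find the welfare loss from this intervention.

Demand slope = (58.1 − 78.5)/(93 − 25) = −0.3, so p = 86 − 0.3q.
Supply slope = (77.6 − 64)/(93 − 25) = 0.2, so p = 59 + 0.2q.
Competitive equilibrium: 86 − 0.3q = 59 + 0.2q → q* = 54, p* = 69.8.
At the ceiling p = 62, quantity supplied = (62 − 59)/0.2 = 15.
Willingness to pay at q' = 15: 86 − 0.3·15 = 81.5.
Δq = 54 − 15 = 39; wedge = 81.5 − 62 = 19.5.
The triangle = ½ × 39 × 19.5 = 380.25.

380.25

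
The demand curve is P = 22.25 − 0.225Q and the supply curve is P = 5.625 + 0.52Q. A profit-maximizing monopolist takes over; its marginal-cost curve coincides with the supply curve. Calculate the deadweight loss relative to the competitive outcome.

9.98

Competitive equilibrium: 22.25 − 0.225Q = 5.625 + 0.52Q → Q* = 22.3154, P* = 17.229.
Marginal revenue: MR = 22.25 − 0.45Q. Set MR = MC: 22.25 − 0.45Q = 5.625 + 0.52Q → Q_m = 17.1392.
Price P_m = 22.25 − 0.225·17.1392 = 18.3937; MC(Q_m) = 5.625 + 0.52·17.1392 = 14.5374.
Competitive Q* = 22.3154, so ΔQ = 5.1762; wedge = 18.3937 − 14.5374 = 3.8563.
DWL = ½ × 5.1762 × 3.8563 = 9.98.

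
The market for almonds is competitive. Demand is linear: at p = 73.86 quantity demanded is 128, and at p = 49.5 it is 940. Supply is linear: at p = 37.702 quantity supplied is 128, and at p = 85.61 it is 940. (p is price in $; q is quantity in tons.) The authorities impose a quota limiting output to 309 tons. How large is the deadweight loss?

Demand slope = (49.5 − 73.86)/(940 − 128) = −0.03, so p = 77.7 − 0.03q.
Supply slope = (85.61 − 37.702)/(940 − 128) = 0.059, so p = 30.15 + 0.059q.
Competitive equilibrium: 77.7 − 0.03q = 30.15 + 0.059q → q* = 534.2697, p* = 61.6719.
At q = 309: demand price = 77.7 − 0.03·309 = 68.43; supply price = 30.15 + 0.059·309 = 48.381.
Δq = 534.2697 − 309 = 225.2697; wedge = 68.43 − 48.381 = 20.049.
Welfare loss = ½ × 225.2697 × 20.049 = $2258.22.

$2258.22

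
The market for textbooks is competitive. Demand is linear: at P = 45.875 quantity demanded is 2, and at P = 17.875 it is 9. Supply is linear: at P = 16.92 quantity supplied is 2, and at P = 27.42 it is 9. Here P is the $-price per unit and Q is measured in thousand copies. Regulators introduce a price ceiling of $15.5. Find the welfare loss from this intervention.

Demand slope = (17.875 − 45.875)/(9 − 2) = −4, so P = 53.875 − 4Q.
Supply slope = (27.42 − 16.92)/(9 − 2) = 1.5, so P = 13.92 + 1.5Q.
Competitive equilibrium: 53.875 − 4Q = 13.92 + 1.5Q → Q* = 7.2645, P* = 24.8168.
At the ceiling P = 15.5, quantity supplied = (15.5 − 13.92)/1.5 = 1.0533.
Willingness to pay at Q' = 1.0533: 53.875 − 4·1.0533 = 49.6618.
ΔQ = 7.2645 − 1.0533 = 6.2112; wedge = 49.6618 − 15.5 = 34.1618.
Welfare loss = ½ × 6.2112 × 34.1618 = $106.09 thousand.

$106.09 thousand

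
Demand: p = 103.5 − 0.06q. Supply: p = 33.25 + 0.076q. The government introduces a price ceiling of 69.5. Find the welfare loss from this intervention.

Competitive equilibrium: 103.5 − 0.06q = 33.25 + 0.076q → q* = 516.5441, p* = 72.5074.
At the ceiling p = 69.5, quantity supplied = (69.5 − 33.25)/0.076 = 476.9737.
Willingness to pay at q' = 476.9737: 103.5 − 0.06·476.9737 = 74.8816.
Δq = 516.5441 − 476.9737 = 39.5704; wedge = 74.8816 − 69.5 = 5.3816.
The triangle = ½ × 39.5704 × 5.3816 = 106.48.

106.48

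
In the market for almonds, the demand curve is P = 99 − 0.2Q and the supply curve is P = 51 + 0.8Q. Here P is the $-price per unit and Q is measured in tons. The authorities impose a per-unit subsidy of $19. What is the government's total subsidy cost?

Competitive equilibrium: 99 − 0.2Q = 51 + 0.8Q → Q* = 48, P* = 89.4.
The subsidy lowers effective supply by 19: P = 32 + 0.8Q.
New quantity: 99 − 0.2Q = 32 + 0.8Q → Q' = 67.
Total subsidy cost = 19 × 67 = $1273.

$1273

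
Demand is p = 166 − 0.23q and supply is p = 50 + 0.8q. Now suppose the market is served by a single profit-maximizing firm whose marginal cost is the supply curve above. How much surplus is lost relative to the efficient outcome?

217.65

Competitive equilibrium: 166 − 0.23q = 50 + 0.8q → q* = 112.6214, p* = 140.0971.
Marginal revenue: MR = 166 − 0.46q. Set MR = MC: 166 − 0.46q = 50 + 0.8q → q_m = 92.0635.
Price p_m = 166 − 0.23·92.0635 = 144.8254; MC(q_m) = 50 + 0.8·92.0635 = 123.6508.
Competitive q* = 112.6214, so Δq = 20.5579; wedge = 144.8254 − 123.6508 = 21.1746.
The triangle = ½ × 20.5579 × 21.1746 = 217.65.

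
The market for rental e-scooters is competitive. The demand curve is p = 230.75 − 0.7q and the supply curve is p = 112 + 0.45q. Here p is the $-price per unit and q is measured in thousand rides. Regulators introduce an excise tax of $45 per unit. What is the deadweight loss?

Competitive equilibrium: 230.75 − 0.7q = 112 + 0.45q → q* = 103.26087, p* = 158.46739.
With the tax, the buyer price exceeds the seller price by 45: (230.75 − 0.7q) − (112 + 0.45q) = 45 → q' = 64.13043.
Δq = 103.26087 − 64.13043 = 39.13044; the wedge equals the tax, 45.
Welfare loss = ½ × 39.13044 × 45 = $880.43 thousand.

$880.43 thousand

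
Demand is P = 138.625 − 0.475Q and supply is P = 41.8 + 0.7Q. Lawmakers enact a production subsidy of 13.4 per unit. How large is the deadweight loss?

Competitive equilibrium: 138.625 − 0.475Q = 41.8 + 0.7Q → Q* = 82.4043, P* = 99.483.
The subsidy lowers effective supply by 13.4: P = 28.4 + 0.7Q.
New quantity: 138.625 − 0.475Q = 28.4 + 0.7Q → Q' = 93.8085.
Overproduction ΔQ = 93.8085 − 82.4043 = 11.4042; wedge = subsidy = 13.4.
Welfare loss = ½ × 11.4042 × 13.4 = 76.41.

76.41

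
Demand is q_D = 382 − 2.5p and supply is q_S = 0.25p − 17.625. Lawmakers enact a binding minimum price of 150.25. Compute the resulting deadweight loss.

334.44

In inverse form: demand p = 152.8 − 0.4q, supply p = 70.5 + 4q.
Competitive equilibrium: 152.8 − 0.4q = 70.5 + 4q → q* = 18.7045, p* = 145.3182.
At the floor p = 150.25, quantity demanded = (152.8 − 150.25)/0.4 = 6.375.
Sellers' marginal cost at q' = 6.375: 70.5 + 4·6.375 = 96.
Δq = 18.7045 − 6.375 = 12.3295; wedge = 150.25 − 96 = 54.25.
Welfare loss = ½ × 12.3295 × 54.25 = 334.44.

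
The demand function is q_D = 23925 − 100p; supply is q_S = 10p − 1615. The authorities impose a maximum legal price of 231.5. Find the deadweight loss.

2.56

In inverse form: demand p = 239.25 − 0.01q, supply p = 161.5 + 0.1q.
Competitive equilibrium: 239.25 − 0.01q = 161.5 + 0.1q → q* = 706.8182, p* = 232.1818.
At the ceiling p = 231.5, quantity supplied = (231.5 − 161.5)/0.1 = 700.
Willingness to pay at q' = 700: 239.25 − 0.01·700 = 232.25.
Δq = 706.8182 − 700 = 6.8182; wedge = 232.25 − 231.5 = 0.75.
DWL = ½ × 6.8182 × 0.75 = 2.56.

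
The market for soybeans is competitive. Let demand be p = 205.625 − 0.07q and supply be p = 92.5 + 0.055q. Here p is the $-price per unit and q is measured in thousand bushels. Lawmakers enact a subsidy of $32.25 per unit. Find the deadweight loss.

Competitive equilibrium: 205.625 − 0.07q = 92.5 + 0.055q → q* = 905, p* = 142.275.
The subsidy lowers effective supply by 32.25: p = 60.25 + 0.055q.
New quantity: 205.625 − 0.07q = 60.25 + 0.055q → q' = 1163.
Overproduction Δq = 1163 − 905 = 258; wedge = subsidy = 32.25.
Deadweight loss = ½ × 258 × 32.25 = $4160.25 thousand.

$4160.25 thousand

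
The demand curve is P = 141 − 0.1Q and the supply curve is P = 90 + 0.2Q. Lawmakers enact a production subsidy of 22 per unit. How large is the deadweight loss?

Competitive equilibrium: 141 − 0.1Q = 90 + 0.2Q → Q* = 170, P* = 124.
The subsidy lowers effective supply by 22: P = 68 + 0.2Q.
New quantity: 141 − 0.1Q = 68 + 0.2Q → Q' = 243.3333.
Overproduction ΔQ = 243.3333 − 170 = 73.3333; wedge = subsidy = 22.
DWL = ½ × 73.3333 × 22 = 806.67.

806.67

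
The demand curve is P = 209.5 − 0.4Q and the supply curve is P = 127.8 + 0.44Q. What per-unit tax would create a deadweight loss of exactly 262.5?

Competitive equilibrium: 209.5 − 0.4Q = 127.8 + 0.44Q → Q* = 97.2619, P* = 170.5952.
A tax t gives ΔQ = t/0.84 and wedge t, so DWL = t²/1.68.
t²/1.68 = 262.5 → t² = 441 → t = 21.

21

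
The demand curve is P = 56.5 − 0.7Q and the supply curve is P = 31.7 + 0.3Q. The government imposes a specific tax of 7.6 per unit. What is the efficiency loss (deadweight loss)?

28.88

Competitive equilibrium: 56.5 − 0.7Q = 31.7 + 0.3Q → Q* = 24.8, P* = 39.14.
With the tax, the buyer price exceeds the seller price by 7.6: (56.5 − 0.7Q) − (31.7 + 0.3Q) = 7.6 → Q' = 17.2.
ΔQ = 24.8 − 17.2 = 7.6; the wedge equals the tax, 7.6.
Welfare loss = ½ × 7.6 × 7.6 = 28.88.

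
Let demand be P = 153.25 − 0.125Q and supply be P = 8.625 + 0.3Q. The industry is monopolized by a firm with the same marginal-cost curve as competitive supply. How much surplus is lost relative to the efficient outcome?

Competitive equilibrium: 153.25 − 0.125Q = 8.625 + 0.3Q → Q* = 340.2941, P* = 110.7132.
Marginal revenue: MR = 153.25 − 0.25Q. Set MR = MC: 153.25 − 0.25Q = 8.625 + 0.3Q → Q_m = 262.9545.
Price P_m = 153.25 − 0.125·262.9545 = 120.3807; MC(Q_m) = 8.625 + 0.3·262.9545 = 87.5114.
Competitive Q* = 340.2941, so ΔQ = 77.3396; wedge = 120.3807 − 87.5114 = 32.8693.
Deadweight loss = ½ × 77.3396 × 32.8693 = 1271.05.

1271.05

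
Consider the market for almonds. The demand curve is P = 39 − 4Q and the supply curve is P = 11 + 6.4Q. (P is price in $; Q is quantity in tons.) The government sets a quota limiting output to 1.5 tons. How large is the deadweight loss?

$7.39

Competitive equilibrium: 39 − 4Q = 11 + 6.4Q → Q* = 2.6923, P* = 28.2308.
At Q = 1.5: demand price = 39 − 4·1.5 = 33; supply price = 11 + 6.4·1.5 = 20.6.
ΔQ = 2.6923 − 1.5 = 1.1923; wedge = 33 − 20.6 = 12.4.
DWL = ½ × 1.1923 × 12.4 = $7.39.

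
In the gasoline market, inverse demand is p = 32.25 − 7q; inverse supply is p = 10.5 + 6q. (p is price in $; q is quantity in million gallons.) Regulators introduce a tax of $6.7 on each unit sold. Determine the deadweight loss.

Competitive equilibrium: 32.25 − 7q = 10.5 + 6q → q* = 1.6731, p* = 20.5385.
With the tax, the buyer price exceeds the seller price by 6.7: (32.25 − 7q) − (10.5 + 6q) = 6.7 → q' = 1.1577.
Δq = 1.6731 − 1.1577 = 0.5154; the wedge equals the tax, 6.7.
The triangle = ½ × 0.5154 × 6.7 = $1.73 million.

$1.73 million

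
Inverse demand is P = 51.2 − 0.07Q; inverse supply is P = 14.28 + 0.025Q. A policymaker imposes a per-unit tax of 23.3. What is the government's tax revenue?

3340.48

Competitive equilibrium: 51.2 − 0.07Q = 14.28 + 0.025Q → Q* = 388.6316, P* = 23.9958.
With the tax, the buyer price exceeds the seller price by 23.3: (51.2 − 0.07Q) − (14.28 + 0.025Q) = 23.3 → Q' = 143.3684.
Tax revenue = 23.3 × 143.3684 = 3340.48.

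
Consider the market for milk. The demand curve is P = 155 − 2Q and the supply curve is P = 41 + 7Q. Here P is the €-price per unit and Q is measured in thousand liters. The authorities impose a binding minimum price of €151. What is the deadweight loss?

€512 thousand

Competitive equilibrium: 155 − 2Q = 41 + 7Q → Q* = 12.6667, P* = 129.6667.
At the floor P = 151, quantity demanded = (155 − 151)/2 = 2.
Sellers' marginal cost at Q' = 2: 41 + 7·2 = 55.
ΔQ = 12.6667 − 2 = 10.6667; wedge = 151 − 55 = 96.
The triangle = ½ × 10.6667 × 96 = €512 thousand.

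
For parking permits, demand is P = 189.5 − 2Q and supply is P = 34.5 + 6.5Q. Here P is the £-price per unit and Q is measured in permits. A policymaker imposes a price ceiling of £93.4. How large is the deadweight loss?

Competitive equilibrium: 189.5 − 2Q = 34.5 + 6.5Q → Q* = 18.2353, P* = 153.0294.
At the ceiling P = 93.4, quantity supplied = (93.4 − 34.5)/6.5 = 9.0615.
Willingness to pay at Q' = 9.0615: 189.5 − 2·9.0615 = 171.377.
ΔQ = 18.2353 − 9.0615 = 9.1738; wedge = 171.377 − 93.4 = 77.977.
Welfare loss = ½ × 9.1738 × 77.977 = £357.67.

£357.67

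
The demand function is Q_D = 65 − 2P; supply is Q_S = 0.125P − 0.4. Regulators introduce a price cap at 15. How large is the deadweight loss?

In inverse form: demand P = 32.5 − 0.5Q, supply P = 3.2 + 8Q.
Competitive equilibrium: 32.5 − 0.5Q = 3.2 + 8Q → Q* = 3.4471, P* = 30.7765.
At the ceiling P = 15, quantity supplied = (15 − 3.2)/8 = 1.475.
Willingness to pay at Q' = 1.475: 32.5 − 0.5·1.475 = 31.7625.
ΔQ = 3.4471 − 1.475 = 1.9721; wedge = 31.7625 − 15 = 16.7625.
DWL = ½ × 1.9721 × 16.7625 = 16.53.

16.53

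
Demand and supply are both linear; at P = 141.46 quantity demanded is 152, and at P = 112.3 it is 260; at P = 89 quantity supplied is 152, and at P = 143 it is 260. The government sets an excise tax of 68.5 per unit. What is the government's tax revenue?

8985.06

Demand slope = (112.3 − 141.46)/(260 − 152) = −0.27, so P = 182.5 − 0.27Q.
Supply slope = (143 − 89)/(260 − 152) = 0.5, so P = 13 + 0.5Q.
Competitive equilibrium: 182.5 − 0.27Q = 13 + 0.5Q → Q* = 220.1299, P* = 123.0649.
With the tax, the buyer price exceeds the seller price by 68.5: (182.5 − 0.27Q) − (13 + 0.5Q) = 68.5 → Q' = 131.1688.
Tax revenue = 68.5 × 131.1688 = 8985.06.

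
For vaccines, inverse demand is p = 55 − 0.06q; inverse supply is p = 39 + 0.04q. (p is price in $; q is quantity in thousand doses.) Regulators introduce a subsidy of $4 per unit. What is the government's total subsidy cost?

$800 thousand

Competitive equilibrium: 55 − 0.06q = 39 + 0.04q → q* = 160, p* = 45.4.
The subsidy lowers effective supply by 4: p = 35 + 0.04q.
New quantity: 55 − 0.06q = 35 + 0.04q → q' = 200.
Total subsidy cost = 4 × 200 = $800 thousand.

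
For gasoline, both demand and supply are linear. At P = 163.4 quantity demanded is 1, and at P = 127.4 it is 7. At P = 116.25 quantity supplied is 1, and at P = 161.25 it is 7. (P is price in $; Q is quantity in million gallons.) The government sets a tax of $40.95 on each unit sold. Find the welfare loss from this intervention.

$62.11 million

Demand slope = (127.4 − 163.4)/(7 − 1) = −6, so P = 169.4 − 6Q.
Supply slope = (161.25 − 116.25)/(7 − 1) = 7.5, so P = 108.75 + 7.5Q.
Competitive equilibrium: 169.4 − 6Q = 108.75 + 7.5Q → Q* = 4.4926, P* = 142.4444.
With the tax, the buyer price exceeds the seller price by 40.95: (169.4 − 6Q) − (108.75 + 7.5Q) = 40.95 → Q' = 1.4593.
ΔQ = 4.4926 − 1.4593 = 3.0333; the wedge equals the tax, 40.95.
DWL = ½ × 3.0333 × 40.95 = $62.11 million.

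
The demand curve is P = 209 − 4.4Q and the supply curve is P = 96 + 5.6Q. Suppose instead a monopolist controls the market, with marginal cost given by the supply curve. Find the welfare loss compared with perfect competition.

Competitive equilibrium: 209 − 4.4Q = 96 + 5.6Q → Q* = 11.3, P* = 159.28.
Marginal revenue: MR = 209 − 8.8Q. Set MR = MC: 209 − 8.8Q = 96 + 5.6Q → Q_m = 7.8472.
Price P_m = 209 − 4.4·7.8472 = 174.4723; MC(Q_m) = 96 + 5.6·7.8472 = 139.9443.
Competitive Q* = 11.3, so ΔQ = 3.4528; wedge = 174.4723 − 139.9443 = 34.528.
The triangle = ½ × 3.4528 × 34.528 = 59.61.

59.61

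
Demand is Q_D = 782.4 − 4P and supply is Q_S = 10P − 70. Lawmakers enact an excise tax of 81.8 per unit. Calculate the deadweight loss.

9558.91

In inverse form: demand P = 195.6 − 0.25Q, supply P = 7 + 0.1Q.
Competitive equilibrium: 195.6 − 0.25Q = 7 + 0.1Q → Q* = 538.8571, P* = 60.8857.
With the tax, the buyer price exceeds the seller price by 81.8: (195.6 − 0.25Q) − (7 + 0.1Q) = 81.8 → Q' = 305.1429.
ΔQ = 538.8571 − 305.1429 = 233.7142; the wedge equals the tax, 81.8.
DWL = ½ × 233.7142 × 81.8 = 9558.91.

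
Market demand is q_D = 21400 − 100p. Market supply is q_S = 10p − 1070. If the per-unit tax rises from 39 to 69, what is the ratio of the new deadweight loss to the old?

In inverse form: demand p = 214 − 0.01q, supply p = 107 + 0.1q.
Competitive equilibrium: 214 − 0.01q = 107 + 0.1q → q* = 972.7273, p* = 204.2727.
For a per-unit tax t: Δq = t/0.11, so DWL = ½·t·(t/0.11) = t²/0.22.
At t = 39: DWL = 6913.636. At t = 69: DWL = 21640.909.
Ratio = (69/39)² = 3.130.

3.130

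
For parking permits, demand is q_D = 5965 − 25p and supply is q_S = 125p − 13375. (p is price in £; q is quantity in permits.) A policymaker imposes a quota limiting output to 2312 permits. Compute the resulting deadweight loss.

£4430.72

In inverse form: demand p = 238.6 − 0.04q, supply p = 107 + 0.008q.
Competitive equilibrium: 238.6 − 0.04q = 107 + 0.008q → q* = 2741.6667, p* = 128.9333.
At q = 2312: demand price = 238.6 − 0.04·2312 = 146.12; supply price = 107 + 0.008·2312 = 125.496.
Δq = 2741.6667 − 2312 = 429.6667; wedge = 146.12 − 125.496 = 20.624.
DWL = ½ × 429.6667 × 20.624 = £4430.72.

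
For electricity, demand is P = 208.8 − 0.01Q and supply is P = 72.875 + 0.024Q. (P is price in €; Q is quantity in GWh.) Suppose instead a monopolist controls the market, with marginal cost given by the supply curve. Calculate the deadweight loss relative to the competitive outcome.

Competitive equilibrium: 208.8 − 0.01Q = 72.875 + 0.024Q → Q* = 3997.794118, P* = 168.822059.
Marginal revenue: MR = 208.8 − 0.02Q. Set MR = MC: 208.8 − 0.02Q = 72.875 + 0.024Q → Q_m = 3089.204545.
Price P_m = 208.8 − 0.01·3089.204545 = 177.907955; MC(Q_m) = 72.875 + 0.024·3089.204545 = 147.015909.
Competitive Q* = 3997.794118, so ΔQ = 908.589573; wedge = 177.907955 − 147.015909 = 30.892046.
The triangle = ½ × 908.589573 × 30.892046 = €14034.10.

€14034.10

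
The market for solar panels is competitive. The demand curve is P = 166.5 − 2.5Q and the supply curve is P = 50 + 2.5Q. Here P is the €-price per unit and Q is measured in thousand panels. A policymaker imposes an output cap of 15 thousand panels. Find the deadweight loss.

Competitive equilibrium: 166.5 − 2.5Q = 50 + 2.5Q → Q* = 23.3, P* = 108.25.
At Q = 15: demand price = 166.5 − 2.5·15 = 129; supply price = 50 + 2.5·15 = 87.5.
ΔQ = 23.3 − 15 = 8.3; wedge = 129 − 87.5 = 41.5.
The triangle = ½ × 8.3 × 41.5 = €172.225 thousand.

€172.225 thousand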